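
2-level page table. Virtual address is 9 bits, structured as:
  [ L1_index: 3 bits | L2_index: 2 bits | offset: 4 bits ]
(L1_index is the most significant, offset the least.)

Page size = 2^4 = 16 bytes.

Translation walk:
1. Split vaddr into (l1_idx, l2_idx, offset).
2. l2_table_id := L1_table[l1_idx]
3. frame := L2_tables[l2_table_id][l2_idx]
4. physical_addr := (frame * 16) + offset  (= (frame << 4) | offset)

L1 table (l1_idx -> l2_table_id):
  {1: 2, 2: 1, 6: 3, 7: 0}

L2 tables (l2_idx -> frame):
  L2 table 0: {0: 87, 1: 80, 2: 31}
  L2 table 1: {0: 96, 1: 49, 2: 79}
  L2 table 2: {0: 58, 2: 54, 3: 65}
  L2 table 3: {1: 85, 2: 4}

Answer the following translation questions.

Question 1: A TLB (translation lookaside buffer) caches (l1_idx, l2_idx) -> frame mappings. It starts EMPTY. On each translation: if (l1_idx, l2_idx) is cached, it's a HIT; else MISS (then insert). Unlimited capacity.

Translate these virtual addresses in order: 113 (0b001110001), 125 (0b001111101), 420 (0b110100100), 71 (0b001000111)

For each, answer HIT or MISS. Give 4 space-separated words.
Answer: MISS HIT MISS MISS

Derivation:
vaddr=113: (1,3) not in TLB -> MISS, insert
vaddr=125: (1,3) in TLB -> HIT
vaddr=420: (6,2) not in TLB -> MISS, insert
vaddr=71: (1,0) not in TLB -> MISS, insert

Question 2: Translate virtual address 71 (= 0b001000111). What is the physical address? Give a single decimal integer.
vaddr = 71 = 0b001000111
Split: l1_idx=1, l2_idx=0, offset=7
L1[1] = 2
L2[2][0] = 58
paddr = 58 * 16 + 7 = 935

Answer: 935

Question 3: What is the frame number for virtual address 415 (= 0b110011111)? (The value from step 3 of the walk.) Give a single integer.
vaddr = 415: l1_idx=6, l2_idx=1
L1[6] = 3; L2[3][1] = 85

Answer: 85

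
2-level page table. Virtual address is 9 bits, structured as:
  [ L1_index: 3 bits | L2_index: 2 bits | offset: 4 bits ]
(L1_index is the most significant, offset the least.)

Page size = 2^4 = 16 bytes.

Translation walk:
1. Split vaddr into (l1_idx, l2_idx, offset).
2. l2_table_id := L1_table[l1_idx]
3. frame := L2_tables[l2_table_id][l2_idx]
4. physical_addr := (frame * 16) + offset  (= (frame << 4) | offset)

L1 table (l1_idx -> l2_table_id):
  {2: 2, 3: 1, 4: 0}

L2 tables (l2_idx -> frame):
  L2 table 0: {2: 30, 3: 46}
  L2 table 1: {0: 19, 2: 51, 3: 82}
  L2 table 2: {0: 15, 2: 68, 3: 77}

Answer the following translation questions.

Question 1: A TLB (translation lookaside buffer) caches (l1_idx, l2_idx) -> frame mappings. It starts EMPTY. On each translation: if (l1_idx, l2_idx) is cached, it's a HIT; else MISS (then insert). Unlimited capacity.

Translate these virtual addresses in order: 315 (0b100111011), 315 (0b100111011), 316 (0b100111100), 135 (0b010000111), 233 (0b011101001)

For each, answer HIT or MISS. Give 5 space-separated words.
Answer: MISS HIT HIT MISS MISS

Derivation:
vaddr=315: (4,3) not in TLB -> MISS, insert
vaddr=315: (4,3) in TLB -> HIT
vaddr=316: (4,3) in TLB -> HIT
vaddr=135: (2,0) not in TLB -> MISS, insert
vaddr=233: (3,2) not in TLB -> MISS, insert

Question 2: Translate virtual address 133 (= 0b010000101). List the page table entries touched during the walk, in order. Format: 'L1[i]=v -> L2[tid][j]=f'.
vaddr = 133 = 0b010000101
Split: l1_idx=2, l2_idx=0, offset=5

Answer: L1[2]=2 -> L2[2][0]=15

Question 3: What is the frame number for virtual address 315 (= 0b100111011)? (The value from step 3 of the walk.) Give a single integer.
Answer: 46

Derivation:
vaddr = 315: l1_idx=4, l2_idx=3
L1[4] = 0; L2[0][3] = 46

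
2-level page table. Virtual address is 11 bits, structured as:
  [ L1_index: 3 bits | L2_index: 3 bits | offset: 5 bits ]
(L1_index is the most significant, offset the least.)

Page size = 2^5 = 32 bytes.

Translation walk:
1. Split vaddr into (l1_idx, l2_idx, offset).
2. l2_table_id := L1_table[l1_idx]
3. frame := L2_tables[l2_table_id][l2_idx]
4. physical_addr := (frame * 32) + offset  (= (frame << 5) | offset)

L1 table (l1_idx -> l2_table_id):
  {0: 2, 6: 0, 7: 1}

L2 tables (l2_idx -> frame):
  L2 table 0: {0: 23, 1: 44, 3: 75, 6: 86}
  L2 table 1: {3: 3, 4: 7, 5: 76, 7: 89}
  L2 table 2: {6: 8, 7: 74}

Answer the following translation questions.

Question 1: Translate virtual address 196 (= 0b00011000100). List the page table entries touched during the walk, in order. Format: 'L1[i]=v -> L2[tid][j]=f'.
vaddr = 196 = 0b00011000100
Split: l1_idx=0, l2_idx=6, offset=4

Answer: L1[0]=2 -> L2[2][6]=8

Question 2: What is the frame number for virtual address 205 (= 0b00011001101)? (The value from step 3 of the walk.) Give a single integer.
vaddr = 205: l1_idx=0, l2_idx=6
L1[0] = 2; L2[2][6] = 8

Answer: 8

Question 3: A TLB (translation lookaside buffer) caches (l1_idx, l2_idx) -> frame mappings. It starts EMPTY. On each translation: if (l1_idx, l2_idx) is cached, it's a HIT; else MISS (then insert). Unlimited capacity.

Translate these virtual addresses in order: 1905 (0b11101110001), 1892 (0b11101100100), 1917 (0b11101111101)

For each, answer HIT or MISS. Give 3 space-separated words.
Answer: MISS HIT HIT

Derivation:
vaddr=1905: (7,3) not in TLB -> MISS, insert
vaddr=1892: (7,3) in TLB -> HIT
vaddr=1917: (7,3) in TLB -> HIT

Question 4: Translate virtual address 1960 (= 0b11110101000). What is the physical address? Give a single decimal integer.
Answer: 2440

Derivation:
vaddr = 1960 = 0b11110101000
Split: l1_idx=7, l2_idx=5, offset=8
L1[7] = 1
L2[1][5] = 76
paddr = 76 * 32 + 8 = 2440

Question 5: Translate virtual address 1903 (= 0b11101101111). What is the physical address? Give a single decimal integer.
Answer: 111

Derivation:
vaddr = 1903 = 0b11101101111
Split: l1_idx=7, l2_idx=3, offset=15
L1[7] = 1
L2[1][3] = 3
paddr = 3 * 32 + 15 = 111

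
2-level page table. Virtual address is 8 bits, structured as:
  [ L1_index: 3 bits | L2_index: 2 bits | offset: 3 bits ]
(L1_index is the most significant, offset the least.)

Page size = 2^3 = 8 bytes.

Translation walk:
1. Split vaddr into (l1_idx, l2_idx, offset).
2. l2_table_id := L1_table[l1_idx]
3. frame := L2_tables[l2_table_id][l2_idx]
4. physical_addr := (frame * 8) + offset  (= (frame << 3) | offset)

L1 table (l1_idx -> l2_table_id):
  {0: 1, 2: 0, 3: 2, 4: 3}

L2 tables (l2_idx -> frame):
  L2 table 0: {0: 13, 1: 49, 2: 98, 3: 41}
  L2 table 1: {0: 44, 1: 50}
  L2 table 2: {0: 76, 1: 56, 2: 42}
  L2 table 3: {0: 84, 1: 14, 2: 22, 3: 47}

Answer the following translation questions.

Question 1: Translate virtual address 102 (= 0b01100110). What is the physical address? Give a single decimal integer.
Answer: 614

Derivation:
vaddr = 102 = 0b01100110
Split: l1_idx=3, l2_idx=0, offset=6
L1[3] = 2
L2[2][0] = 76
paddr = 76 * 8 + 6 = 614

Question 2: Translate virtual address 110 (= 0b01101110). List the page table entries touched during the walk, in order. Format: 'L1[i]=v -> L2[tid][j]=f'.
Answer: L1[3]=2 -> L2[2][1]=56

Derivation:
vaddr = 110 = 0b01101110
Split: l1_idx=3, l2_idx=1, offset=6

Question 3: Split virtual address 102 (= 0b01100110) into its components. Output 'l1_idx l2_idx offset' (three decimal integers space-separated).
vaddr = 102 = 0b01100110
  top 3 bits -> l1_idx = 3
  next 2 bits -> l2_idx = 0
  bottom 3 bits -> offset = 6

Answer: 3 0 6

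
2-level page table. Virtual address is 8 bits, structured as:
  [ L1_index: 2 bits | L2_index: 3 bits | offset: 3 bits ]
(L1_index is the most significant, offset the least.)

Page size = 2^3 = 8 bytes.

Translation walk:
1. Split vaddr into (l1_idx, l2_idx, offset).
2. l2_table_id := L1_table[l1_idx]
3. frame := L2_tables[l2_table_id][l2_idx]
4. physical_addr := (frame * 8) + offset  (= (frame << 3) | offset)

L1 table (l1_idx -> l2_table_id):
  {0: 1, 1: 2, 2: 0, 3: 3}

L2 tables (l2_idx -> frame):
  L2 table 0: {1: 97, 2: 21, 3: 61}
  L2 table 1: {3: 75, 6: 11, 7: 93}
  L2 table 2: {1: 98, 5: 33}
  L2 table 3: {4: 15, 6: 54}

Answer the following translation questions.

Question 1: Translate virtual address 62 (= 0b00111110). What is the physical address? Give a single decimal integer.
Answer: 750

Derivation:
vaddr = 62 = 0b00111110
Split: l1_idx=0, l2_idx=7, offset=6
L1[0] = 1
L2[1][7] = 93
paddr = 93 * 8 + 6 = 750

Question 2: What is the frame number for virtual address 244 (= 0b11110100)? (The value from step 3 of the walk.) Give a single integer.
Answer: 54

Derivation:
vaddr = 244: l1_idx=3, l2_idx=6
L1[3] = 3; L2[3][6] = 54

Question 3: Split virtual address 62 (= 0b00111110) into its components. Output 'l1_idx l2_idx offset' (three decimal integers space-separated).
Answer: 0 7 6

Derivation:
vaddr = 62 = 0b00111110
  top 2 bits -> l1_idx = 0
  next 3 bits -> l2_idx = 7
  bottom 3 bits -> offset = 6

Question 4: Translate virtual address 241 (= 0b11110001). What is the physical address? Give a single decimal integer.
Answer: 433

Derivation:
vaddr = 241 = 0b11110001
Split: l1_idx=3, l2_idx=6, offset=1
L1[3] = 3
L2[3][6] = 54
paddr = 54 * 8 + 1 = 433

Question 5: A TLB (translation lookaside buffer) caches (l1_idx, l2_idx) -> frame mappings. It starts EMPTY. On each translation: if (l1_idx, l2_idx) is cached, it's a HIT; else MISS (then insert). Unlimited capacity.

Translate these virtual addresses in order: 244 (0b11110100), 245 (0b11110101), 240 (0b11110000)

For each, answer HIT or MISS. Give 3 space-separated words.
vaddr=244: (3,6) not in TLB -> MISS, insert
vaddr=245: (3,6) in TLB -> HIT
vaddr=240: (3,6) in TLB -> HIT

Answer: MISS HIT HIT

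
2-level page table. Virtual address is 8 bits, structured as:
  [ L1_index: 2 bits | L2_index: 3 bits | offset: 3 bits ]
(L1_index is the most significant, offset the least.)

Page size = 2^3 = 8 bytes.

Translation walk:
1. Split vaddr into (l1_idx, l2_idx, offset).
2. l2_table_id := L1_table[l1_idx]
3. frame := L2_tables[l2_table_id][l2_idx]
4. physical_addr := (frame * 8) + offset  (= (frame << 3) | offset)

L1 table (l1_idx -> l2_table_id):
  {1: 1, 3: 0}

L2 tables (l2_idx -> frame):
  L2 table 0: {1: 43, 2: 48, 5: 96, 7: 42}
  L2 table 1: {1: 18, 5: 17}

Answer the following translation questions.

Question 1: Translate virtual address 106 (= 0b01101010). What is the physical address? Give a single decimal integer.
Answer: 138

Derivation:
vaddr = 106 = 0b01101010
Split: l1_idx=1, l2_idx=5, offset=2
L1[1] = 1
L2[1][5] = 17
paddr = 17 * 8 + 2 = 138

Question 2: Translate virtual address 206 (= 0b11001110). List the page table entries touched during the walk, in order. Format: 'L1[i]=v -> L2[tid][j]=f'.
vaddr = 206 = 0b11001110
Split: l1_idx=3, l2_idx=1, offset=6

Answer: L1[3]=0 -> L2[0][1]=43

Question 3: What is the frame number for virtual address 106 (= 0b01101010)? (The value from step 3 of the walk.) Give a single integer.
Answer: 17

Derivation:
vaddr = 106: l1_idx=1, l2_idx=5
L1[1] = 1; L2[1][5] = 17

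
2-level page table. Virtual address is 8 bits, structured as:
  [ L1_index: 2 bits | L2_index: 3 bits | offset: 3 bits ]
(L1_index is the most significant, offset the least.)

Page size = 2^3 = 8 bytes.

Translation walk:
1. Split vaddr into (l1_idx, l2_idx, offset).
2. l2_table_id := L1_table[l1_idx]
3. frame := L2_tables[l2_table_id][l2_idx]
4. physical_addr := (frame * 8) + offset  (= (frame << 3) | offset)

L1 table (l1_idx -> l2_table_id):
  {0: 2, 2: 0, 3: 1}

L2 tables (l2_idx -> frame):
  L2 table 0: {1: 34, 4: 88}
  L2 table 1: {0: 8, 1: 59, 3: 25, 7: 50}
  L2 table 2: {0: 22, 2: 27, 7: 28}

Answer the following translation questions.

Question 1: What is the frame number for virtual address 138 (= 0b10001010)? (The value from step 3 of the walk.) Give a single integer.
Answer: 34

Derivation:
vaddr = 138: l1_idx=2, l2_idx=1
L1[2] = 0; L2[0][1] = 34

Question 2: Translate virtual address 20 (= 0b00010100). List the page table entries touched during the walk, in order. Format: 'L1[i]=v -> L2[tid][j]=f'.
Answer: L1[0]=2 -> L2[2][2]=27

Derivation:
vaddr = 20 = 0b00010100
Split: l1_idx=0, l2_idx=2, offset=4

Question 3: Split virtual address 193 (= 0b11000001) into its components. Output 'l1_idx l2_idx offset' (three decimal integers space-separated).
Answer: 3 0 1

Derivation:
vaddr = 193 = 0b11000001
  top 2 bits -> l1_idx = 3
  next 3 bits -> l2_idx = 0
  bottom 3 bits -> offset = 1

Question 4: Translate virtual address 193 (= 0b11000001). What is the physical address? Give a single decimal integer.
Answer: 65

Derivation:
vaddr = 193 = 0b11000001
Split: l1_idx=3, l2_idx=0, offset=1
L1[3] = 1
L2[1][0] = 8
paddr = 8 * 8 + 1 = 65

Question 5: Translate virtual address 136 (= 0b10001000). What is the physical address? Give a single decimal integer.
Answer: 272

Derivation:
vaddr = 136 = 0b10001000
Split: l1_idx=2, l2_idx=1, offset=0
L1[2] = 0
L2[0][1] = 34
paddr = 34 * 8 + 0 = 272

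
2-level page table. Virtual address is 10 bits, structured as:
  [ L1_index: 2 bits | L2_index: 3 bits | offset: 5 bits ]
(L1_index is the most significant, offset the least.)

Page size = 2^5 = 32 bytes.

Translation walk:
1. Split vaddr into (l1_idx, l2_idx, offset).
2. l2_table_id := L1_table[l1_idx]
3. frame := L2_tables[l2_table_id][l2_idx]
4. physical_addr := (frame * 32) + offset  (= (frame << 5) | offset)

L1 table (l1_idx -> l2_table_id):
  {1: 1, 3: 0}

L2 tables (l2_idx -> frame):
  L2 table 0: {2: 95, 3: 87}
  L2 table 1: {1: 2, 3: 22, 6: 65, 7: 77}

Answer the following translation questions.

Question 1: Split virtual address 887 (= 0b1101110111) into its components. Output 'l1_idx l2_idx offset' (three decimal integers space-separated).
Answer: 3 3 23

Derivation:
vaddr = 887 = 0b1101110111
  top 2 bits -> l1_idx = 3
  next 3 bits -> l2_idx = 3
  bottom 5 bits -> offset = 23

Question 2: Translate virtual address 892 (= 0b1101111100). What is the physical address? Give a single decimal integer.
Answer: 2812

Derivation:
vaddr = 892 = 0b1101111100
Split: l1_idx=3, l2_idx=3, offset=28
L1[3] = 0
L2[0][3] = 87
paddr = 87 * 32 + 28 = 2812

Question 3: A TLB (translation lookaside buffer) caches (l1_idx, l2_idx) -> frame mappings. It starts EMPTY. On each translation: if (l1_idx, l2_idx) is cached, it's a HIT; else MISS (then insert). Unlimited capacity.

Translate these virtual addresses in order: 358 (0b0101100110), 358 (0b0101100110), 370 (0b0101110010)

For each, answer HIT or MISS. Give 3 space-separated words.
Answer: MISS HIT HIT

Derivation:
vaddr=358: (1,3) not in TLB -> MISS, insert
vaddr=358: (1,3) in TLB -> HIT
vaddr=370: (1,3) in TLB -> HIT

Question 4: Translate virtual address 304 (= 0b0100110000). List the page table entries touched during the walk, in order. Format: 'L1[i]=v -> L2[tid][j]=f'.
Answer: L1[1]=1 -> L2[1][1]=2

Derivation:
vaddr = 304 = 0b0100110000
Split: l1_idx=1, l2_idx=1, offset=16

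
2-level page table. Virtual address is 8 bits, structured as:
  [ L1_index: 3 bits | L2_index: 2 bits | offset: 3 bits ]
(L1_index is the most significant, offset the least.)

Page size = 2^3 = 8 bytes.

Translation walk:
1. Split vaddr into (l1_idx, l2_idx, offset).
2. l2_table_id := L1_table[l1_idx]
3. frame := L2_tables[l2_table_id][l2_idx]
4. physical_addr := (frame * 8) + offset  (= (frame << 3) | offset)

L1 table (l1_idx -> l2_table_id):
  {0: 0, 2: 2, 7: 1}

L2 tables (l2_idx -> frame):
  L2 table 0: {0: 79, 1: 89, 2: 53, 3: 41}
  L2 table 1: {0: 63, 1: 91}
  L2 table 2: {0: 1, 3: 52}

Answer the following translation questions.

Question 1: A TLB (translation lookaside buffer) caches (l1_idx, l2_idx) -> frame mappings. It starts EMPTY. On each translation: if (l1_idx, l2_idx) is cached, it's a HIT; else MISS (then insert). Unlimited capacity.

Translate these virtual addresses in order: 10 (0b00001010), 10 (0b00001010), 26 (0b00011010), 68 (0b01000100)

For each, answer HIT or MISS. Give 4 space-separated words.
Answer: MISS HIT MISS MISS

Derivation:
vaddr=10: (0,1) not in TLB -> MISS, insert
vaddr=10: (0,1) in TLB -> HIT
vaddr=26: (0,3) not in TLB -> MISS, insert
vaddr=68: (2,0) not in TLB -> MISS, insert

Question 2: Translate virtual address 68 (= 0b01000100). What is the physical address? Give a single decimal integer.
Answer: 12

Derivation:
vaddr = 68 = 0b01000100
Split: l1_idx=2, l2_idx=0, offset=4
L1[2] = 2
L2[2][0] = 1
paddr = 1 * 8 + 4 = 12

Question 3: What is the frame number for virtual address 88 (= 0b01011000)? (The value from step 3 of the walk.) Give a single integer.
vaddr = 88: l1_idx=2, l2_idx=3
L1[2] = 2; L2[2][3] = 52

Answer: 52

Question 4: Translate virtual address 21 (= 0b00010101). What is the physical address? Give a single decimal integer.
vaddr = 21 = 0b00010101
Split: l1_idx=0, l2_idx=2, offset=5
L1[0] = 0
L2[0][2] = 53
paddr = 53 * 8 + 5 = 429

Answer: 429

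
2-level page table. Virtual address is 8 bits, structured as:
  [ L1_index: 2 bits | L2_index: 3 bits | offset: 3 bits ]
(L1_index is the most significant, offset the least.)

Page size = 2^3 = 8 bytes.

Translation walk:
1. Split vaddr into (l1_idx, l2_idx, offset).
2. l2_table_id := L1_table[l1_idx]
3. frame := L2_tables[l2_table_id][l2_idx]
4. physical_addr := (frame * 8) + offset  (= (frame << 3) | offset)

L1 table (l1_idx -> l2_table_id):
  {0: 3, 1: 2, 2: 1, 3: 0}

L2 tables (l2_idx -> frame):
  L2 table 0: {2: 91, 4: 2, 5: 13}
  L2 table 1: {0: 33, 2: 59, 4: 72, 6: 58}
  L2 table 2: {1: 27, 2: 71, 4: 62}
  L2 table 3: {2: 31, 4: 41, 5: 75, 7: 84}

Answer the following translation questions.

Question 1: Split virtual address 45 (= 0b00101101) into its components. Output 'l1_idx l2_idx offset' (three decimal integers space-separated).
Answer: 0 5 5

Derivation:
vaddr = 45 = 0b00101101
  top 2 bits -> l1_idx = 0
  next 3 bits -> l2_idx = 5
  bottom 3 bits -> offset = 5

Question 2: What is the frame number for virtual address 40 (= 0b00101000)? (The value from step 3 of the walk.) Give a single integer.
vaddr = 40: l1_idx=0, l2_idx=5
L1[0] = 3; L2[3][5] = 75

Answer: 75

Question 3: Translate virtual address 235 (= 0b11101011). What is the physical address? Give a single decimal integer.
vaddr = 235 = 0b11101011
Split: l1_idx=3, l2_idx=5, offset=3
L1[3] = 0
L2[0][5] = 13
paddr = 13 * 8 + 3 = 107

Answer: 107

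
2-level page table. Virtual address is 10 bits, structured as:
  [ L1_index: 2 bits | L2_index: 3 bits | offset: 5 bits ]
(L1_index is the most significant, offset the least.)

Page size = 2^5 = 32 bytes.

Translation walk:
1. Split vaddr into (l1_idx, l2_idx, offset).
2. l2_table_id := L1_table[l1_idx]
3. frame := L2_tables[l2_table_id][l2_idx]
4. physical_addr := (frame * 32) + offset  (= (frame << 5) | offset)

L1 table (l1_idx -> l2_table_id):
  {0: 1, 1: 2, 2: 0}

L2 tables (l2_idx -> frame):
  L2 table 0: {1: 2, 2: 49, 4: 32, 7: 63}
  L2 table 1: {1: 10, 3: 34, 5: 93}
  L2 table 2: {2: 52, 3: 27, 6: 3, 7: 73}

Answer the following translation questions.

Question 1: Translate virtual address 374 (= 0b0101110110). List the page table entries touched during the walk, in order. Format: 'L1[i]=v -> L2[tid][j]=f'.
Answer: L1[1]=2 -> L2[2][3]=27

Derivation:
vaddr = 374 = 0b0101110110
Split: l1_idx=1, l2_idx=3, offset=22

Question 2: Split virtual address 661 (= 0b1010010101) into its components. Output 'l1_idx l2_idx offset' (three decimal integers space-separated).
Answer: 2 4 21

Derivation:
vaddr = 661 = 0b1010010101
  top 2 bits -> l1_idx = 2
  next 3 bits -> l2_idx = 4
  bottom 5 bits -> offset = 21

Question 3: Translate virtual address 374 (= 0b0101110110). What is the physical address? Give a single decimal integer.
Answer: 886

Derivation:
vaddr = 374 = 0b0101110110
Split: l1_idx=1, l2_idx=3, offset=22
L1[1] = 2
L2[2][3] = 27
paddr = 27 * 32 + 22 = 886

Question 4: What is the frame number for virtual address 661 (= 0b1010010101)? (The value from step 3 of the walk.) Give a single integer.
Answer: 32

Derivation:
vaddr = 661: l1_idx=2, l2_idx=4
L1[2] = 0; L2[0][4] = 32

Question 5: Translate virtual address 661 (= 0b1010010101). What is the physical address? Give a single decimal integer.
vaddr = 661 = 0b1010010101
Split: l1_idx=2, l2_idx=4, offset=21
L1[2] = 0
L2[0][4] = 32
paddr = 32 * 32 + 21 = 1045

Answer: 1045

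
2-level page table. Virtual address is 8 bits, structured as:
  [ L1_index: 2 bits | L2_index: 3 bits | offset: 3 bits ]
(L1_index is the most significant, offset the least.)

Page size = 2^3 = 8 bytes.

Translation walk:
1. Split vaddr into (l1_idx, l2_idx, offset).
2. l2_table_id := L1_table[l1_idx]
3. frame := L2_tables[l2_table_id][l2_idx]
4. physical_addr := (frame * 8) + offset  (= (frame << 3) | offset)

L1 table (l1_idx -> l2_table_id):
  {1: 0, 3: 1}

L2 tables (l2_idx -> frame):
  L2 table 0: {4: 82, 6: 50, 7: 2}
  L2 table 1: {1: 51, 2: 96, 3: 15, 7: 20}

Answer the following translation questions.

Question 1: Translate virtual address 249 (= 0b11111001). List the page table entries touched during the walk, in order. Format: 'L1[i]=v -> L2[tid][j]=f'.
vaddr = 249 = 0b11111001
Split: l1_idx=3, l2_idx=7, offset=1

Answer: L1[3]=1 -> L2[1][7]=20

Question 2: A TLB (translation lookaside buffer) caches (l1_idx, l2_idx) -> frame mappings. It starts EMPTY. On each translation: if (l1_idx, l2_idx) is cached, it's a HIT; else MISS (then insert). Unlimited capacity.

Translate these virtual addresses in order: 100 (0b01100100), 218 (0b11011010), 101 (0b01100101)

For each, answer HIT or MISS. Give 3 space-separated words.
vaddr=100: (1,4) not in TLB -> MISS, insert
vaddr=218: (3,3) not in TLB -> MISS, insert
vaddr=101: (1,4) in TLB -> HIT

Answer: MISS MISS HIT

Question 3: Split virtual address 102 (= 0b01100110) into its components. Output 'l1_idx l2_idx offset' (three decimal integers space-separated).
Answer: 1 4 6

Derivation:
vaddr = 102 = 0b01100110
  top 2 bits -> l1_idx = 1
  next 3 bits -> l2_idx = 4
  bottom 3 bits -> offset = 6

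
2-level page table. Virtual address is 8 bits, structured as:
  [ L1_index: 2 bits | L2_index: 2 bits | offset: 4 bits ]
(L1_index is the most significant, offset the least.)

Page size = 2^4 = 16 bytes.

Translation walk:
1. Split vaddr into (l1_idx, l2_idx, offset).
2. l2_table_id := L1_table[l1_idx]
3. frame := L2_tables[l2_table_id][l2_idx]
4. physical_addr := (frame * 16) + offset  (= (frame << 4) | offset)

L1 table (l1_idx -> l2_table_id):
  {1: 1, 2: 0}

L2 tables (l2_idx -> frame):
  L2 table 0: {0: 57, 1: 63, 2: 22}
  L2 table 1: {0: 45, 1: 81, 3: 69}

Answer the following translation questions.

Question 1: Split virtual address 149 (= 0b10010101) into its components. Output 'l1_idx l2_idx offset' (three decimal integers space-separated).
Answer: 2 1 5

Derivation:
vaddr = 149 = 0b10010101
  top 2 bits -> l1_idx = 2
  next 2 bits -> l2_idx = 1
  bottom 4 bits -> offset = 5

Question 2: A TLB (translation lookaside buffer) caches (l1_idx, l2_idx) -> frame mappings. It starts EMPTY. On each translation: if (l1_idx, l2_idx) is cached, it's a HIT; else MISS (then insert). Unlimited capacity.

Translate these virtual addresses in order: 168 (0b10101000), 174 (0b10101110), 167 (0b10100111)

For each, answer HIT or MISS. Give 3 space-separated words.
vaddr=168: (2,2) not in TLB -> MISS, insert
vaddr=174: (2,2) in TLB -> HIT
vaddr=167: (2,2) in TLB -> HIT

Answer: MISS HIT HIT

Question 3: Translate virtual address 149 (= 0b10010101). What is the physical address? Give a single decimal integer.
Answer: 1013

Derivation:
vaddr = 149 = 0b10010101
Split: l1_idx=2, l2_idx=1, offset=5
L1[2] = 0
L2[0][1] = 63
paddr = 63 * 16 + 5 = 1013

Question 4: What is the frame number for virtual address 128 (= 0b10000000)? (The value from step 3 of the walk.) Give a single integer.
Answer: 57

Derivation:
vaddr = 128: l1_idx=2, l2_idx=0
L1[2] = 0; L2[0][0] = 57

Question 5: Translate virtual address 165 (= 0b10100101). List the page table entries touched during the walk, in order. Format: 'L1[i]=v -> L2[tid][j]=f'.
Answer: L1[2]=0 -> L2[0][2]=22

Derivation:
vaddr = 165 = 0b10100101
Split: l1_idx=2, l2_idx=2, offset=5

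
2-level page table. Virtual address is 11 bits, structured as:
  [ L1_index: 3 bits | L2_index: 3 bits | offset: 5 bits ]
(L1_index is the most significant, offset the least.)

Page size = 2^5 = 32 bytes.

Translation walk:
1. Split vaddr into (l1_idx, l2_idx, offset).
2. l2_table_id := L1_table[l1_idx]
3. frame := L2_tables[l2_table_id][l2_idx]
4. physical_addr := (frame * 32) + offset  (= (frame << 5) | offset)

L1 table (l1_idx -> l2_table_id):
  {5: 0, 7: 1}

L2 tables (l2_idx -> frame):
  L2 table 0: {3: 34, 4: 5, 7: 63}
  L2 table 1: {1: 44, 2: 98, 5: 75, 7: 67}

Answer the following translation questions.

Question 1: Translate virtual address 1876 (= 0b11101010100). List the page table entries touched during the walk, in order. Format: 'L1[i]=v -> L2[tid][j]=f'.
Answer: L1[7]=1 -> L2[1][2]=98

Derivation:
vaddr = 1876 = 0b11101010100
Split: l1_idx=7, l2_idx=2, offset=20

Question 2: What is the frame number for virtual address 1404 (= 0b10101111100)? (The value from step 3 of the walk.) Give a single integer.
vaddr = 1404: l1_idx=5, l2_idx=3
L1[5] = 0; L2[0][3] = 34

Answer: 34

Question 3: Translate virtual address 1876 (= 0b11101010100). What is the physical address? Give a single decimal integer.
vaddr = 1876 = 0b11101010100
Split: l1_idx=7, l2_idx=2, offset=20
L1[7] = 1
L2[1][2] = 98
paddr = 98 * 32 + 20 = 3156

Answer: 3156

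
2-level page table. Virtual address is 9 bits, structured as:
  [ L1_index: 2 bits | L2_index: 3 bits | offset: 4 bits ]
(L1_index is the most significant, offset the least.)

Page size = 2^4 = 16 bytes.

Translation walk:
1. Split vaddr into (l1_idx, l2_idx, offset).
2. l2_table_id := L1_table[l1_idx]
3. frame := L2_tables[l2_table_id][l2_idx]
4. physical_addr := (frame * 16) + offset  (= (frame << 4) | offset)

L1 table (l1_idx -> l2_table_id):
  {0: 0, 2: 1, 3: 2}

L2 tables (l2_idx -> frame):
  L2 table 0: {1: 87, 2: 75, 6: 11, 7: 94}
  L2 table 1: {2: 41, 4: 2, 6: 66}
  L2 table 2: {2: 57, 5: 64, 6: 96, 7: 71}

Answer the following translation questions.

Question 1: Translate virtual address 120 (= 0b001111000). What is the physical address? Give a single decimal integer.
Answer: 1512

Derivation:
vaddr = 120 = 0b001111000
Split: l1_idx=0, l2_idx=7, offset=8
L1[0] = 0
L2[0][7] = 94
paddr = 94 * 16 + 8 = 1512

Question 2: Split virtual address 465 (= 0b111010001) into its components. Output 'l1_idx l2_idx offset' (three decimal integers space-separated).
vaddr = 465 = 0b111010001
  top 2 bits -> l1_idx = 3
  next 3 bits -> l2_idx = 5
  bottom 4 bits -> offset = 1

Answer: 3 5 1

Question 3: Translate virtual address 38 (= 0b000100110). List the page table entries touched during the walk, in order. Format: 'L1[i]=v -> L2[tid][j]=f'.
Answer: L1[0]=0 -> L2[0][2]=75

Derivation:
vaddr = 38 = 0b000100110
Split: l1_idx=0, l2_idx=2, offset=6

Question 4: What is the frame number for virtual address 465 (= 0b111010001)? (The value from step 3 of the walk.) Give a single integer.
Answer: 64

Derivation:
vaddr = 465: l1_idx=3, l2_idx=5
L1[3] = 2; L2[2][5] = 64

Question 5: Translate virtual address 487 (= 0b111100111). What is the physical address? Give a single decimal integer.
vaddr = 487 = 0b111100111
Split: l1_idx=3, l2_idx=6, offset=7
L1[3] = 2
L2[2][6] = 96
paddr = 96 * 16 + 7 = 1543

Answer: 1543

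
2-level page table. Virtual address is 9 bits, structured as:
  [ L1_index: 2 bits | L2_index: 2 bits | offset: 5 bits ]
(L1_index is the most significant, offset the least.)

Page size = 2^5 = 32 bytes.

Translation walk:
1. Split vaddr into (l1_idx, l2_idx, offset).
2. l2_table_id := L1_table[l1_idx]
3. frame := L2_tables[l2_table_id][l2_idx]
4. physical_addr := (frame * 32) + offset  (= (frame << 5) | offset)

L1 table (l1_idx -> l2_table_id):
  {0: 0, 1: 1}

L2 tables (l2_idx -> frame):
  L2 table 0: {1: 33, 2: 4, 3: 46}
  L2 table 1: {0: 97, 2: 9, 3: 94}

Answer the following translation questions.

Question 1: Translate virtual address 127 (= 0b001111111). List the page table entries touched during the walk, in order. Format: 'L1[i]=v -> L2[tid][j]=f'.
Answer: L1[0]=0 -> L2[0][3]=46

Derivation:
vaddr = 127 = 0b001111111
Split: l1_idx=0, l2_idx=3, offset=31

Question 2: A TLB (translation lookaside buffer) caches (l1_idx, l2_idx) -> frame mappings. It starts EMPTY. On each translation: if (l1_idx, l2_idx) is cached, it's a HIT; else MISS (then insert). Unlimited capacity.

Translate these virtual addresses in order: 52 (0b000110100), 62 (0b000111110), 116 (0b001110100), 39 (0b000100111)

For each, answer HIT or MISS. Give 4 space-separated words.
vaddr=52: (0,1) not in TLB -> MISS, insert
vaddr=62: (0,1) in TLB -> HIT
vaddr=116: (0,3) not in TLB -> MISS, insert
vaddr=39: (0,1) in TLB -> HIT

Answer: MISS HIT MISS HIT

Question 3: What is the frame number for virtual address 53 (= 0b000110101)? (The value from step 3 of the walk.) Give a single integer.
Answer: 33

Derivation:
vaddr = 53: l1_idx=0, l2_idx=1
L1[0] = 0; L2[0][1] = 33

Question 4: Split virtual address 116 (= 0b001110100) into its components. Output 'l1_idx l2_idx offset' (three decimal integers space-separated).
Answer: 0 3 20

Derivation:
vaddr = 116 = 0b001110100
  top 2 bits -> l1_idx = 0
  next 2 bits -> l2_idx = 3
  bottom 5 bits -> offset = 20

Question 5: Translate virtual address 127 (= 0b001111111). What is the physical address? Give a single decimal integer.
Answer: 1503

Derivation:
vaddr = 127 = 0b001111111
Split: l1_idx=0, l2_idx=3, offset=31
L1[0] = 0
L2[0][3] = 46
paddr = 46 * 32 + 31 = 1503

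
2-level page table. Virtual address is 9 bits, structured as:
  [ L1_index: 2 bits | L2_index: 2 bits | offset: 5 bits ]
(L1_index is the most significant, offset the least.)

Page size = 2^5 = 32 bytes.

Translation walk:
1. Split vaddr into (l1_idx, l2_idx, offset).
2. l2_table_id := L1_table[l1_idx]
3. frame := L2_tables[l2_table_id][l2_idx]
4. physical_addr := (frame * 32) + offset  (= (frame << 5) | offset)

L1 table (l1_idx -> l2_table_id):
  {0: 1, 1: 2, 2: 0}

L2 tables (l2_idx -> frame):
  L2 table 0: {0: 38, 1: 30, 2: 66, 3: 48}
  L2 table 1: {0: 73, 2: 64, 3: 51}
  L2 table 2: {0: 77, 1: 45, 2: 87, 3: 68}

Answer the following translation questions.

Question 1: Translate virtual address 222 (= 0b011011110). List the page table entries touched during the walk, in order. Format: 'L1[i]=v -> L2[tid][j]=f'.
vaddr = 222 = 0b011011110
Split: l1_idx=1, l2_idx=2, offset=30

Answer: L1[1]=2 -> L2[2][2]=87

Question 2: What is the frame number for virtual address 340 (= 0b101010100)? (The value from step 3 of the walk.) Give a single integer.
Answer: 66

Derivation:
vaddr = 340: l1_idx=2, l2_idx=2
L1[2] = 0; L2[0][2] = 66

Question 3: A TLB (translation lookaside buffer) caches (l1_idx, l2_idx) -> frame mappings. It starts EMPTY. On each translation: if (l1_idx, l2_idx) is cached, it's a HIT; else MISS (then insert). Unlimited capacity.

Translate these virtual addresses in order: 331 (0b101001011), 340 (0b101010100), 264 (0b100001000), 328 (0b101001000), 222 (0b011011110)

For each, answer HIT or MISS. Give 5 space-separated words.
Answer: MISS HIT MISS HIT MISS

Derivation:
vaddr=331: (2,2) not in TLB -> MISS, insert
vaddr=340: (2,2) in TLB -> HIT
vaddr=264: (2,0) not in TLB -> MISS, insert
vaddr=328: (2,2) in TLB -> HIT
vaddr=222: (1,2) not in TLB -> MISS, insert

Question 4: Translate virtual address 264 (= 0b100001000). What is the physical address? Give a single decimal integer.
Answer: 1224

Derivation:
vaddr = 264 = 0b100001000
Split: l1_idx=2, l2_idx=0, offset=8
L1[2] = 0
L2[0][0] = 38
paddr = 38 * 32 + 8 = 1224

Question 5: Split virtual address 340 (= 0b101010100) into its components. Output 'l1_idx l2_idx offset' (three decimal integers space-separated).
Answer: 2 2 20

Derivation:
vaddr = 340 = 0b101010100
  top 2 bits -> l1_idx = 2
  next 2 bits -> l2_idx = 2
  bottom 5 bits -> offset = 20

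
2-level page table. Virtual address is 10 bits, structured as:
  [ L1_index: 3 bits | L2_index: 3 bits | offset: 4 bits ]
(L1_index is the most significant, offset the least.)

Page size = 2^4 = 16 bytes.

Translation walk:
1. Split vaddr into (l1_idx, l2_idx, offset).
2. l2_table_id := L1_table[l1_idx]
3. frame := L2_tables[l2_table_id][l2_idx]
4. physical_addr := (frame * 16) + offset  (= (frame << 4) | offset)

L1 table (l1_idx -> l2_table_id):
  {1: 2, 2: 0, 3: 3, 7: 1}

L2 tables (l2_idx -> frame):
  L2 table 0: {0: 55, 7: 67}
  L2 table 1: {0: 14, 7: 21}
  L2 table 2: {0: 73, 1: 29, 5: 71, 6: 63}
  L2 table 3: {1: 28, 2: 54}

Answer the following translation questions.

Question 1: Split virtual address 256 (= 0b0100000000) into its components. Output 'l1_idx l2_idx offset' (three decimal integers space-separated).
vaddr = 256 = 0b0100000000
  top 3 bits -> l1_idx = 2
  next 3 bits -> l2_idx = 0
  bottom 4 bits -> offset = 0

Answer: 2 0 0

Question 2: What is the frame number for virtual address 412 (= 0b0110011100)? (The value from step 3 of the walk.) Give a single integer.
Answer: 28

Derivation:
vaddr = 412: l1_idx=3, l2_idx=1
L1[3] = 3; L2[3][1] = 28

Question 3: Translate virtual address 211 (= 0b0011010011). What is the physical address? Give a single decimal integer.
Answer: 1139

Derivation:
vaddr = 211 = 0b0011010011
Split: l1_idx=1, l2_idx=5, offset=3
L1[1] = 2
L2[2][5] = 71
paddr = 71 * 16 + 3 = 1139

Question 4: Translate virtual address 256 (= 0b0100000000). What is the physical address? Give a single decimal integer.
Answer: 880

Derivation:
vaddr = 256 = 0b0100000000
Split: l1_idx=2, l2_idx=0, offset=0
L1[2] = 0
L2[0][0] = 55
paddr = 55 * 16 + 0 = 880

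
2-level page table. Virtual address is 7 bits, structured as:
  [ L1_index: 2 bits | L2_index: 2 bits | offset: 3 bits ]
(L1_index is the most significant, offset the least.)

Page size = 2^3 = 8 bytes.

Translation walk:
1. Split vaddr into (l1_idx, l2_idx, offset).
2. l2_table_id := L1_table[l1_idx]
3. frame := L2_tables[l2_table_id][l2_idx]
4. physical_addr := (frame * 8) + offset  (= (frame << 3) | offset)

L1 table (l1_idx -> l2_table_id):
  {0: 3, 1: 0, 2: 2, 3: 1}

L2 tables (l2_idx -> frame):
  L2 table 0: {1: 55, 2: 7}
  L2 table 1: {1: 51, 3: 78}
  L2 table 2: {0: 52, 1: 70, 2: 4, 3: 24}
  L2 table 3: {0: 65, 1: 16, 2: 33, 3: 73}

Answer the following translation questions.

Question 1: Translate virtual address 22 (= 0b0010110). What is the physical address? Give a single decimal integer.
vaddr = 22 = 0b0010110
Split: l1_idx=0, l2_idx=2, offset=6
L1[0] = 3
L2[3][2] = 33
paddr = 33 * 8 + 6 = 270

Answer: 270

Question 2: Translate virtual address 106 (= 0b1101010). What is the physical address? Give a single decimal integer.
vaddr = 106 = 0b1101010
Split: l1_idx=3, l2_idx=1, offset=2
L1[3] = 1
L2[1][1] = 51
paddr = 51 * 8 + 2 = 410

Answer: 410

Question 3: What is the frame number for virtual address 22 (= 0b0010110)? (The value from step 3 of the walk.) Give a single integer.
Answer: 33

Derivation:
vaddr = 22: l1_idx=0, l2_idx=2
L1[0] = 3; L2[3][2] = 33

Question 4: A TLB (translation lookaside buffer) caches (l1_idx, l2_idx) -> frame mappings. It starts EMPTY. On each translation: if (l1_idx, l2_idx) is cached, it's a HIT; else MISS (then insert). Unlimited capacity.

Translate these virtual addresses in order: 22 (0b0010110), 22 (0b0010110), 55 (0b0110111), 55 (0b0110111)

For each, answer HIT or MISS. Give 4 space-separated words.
Answer: MISS HIT MISS HIT

Derivation:
vaddr=22: (0,2) not in TLB -> MISS, insert
vaddr=22: (0,2) in TLB -> HIT
vaddr=55: (1,2) not in TLB -> MISS, insert
vaddr=55: (1,2) in TLB -> HIT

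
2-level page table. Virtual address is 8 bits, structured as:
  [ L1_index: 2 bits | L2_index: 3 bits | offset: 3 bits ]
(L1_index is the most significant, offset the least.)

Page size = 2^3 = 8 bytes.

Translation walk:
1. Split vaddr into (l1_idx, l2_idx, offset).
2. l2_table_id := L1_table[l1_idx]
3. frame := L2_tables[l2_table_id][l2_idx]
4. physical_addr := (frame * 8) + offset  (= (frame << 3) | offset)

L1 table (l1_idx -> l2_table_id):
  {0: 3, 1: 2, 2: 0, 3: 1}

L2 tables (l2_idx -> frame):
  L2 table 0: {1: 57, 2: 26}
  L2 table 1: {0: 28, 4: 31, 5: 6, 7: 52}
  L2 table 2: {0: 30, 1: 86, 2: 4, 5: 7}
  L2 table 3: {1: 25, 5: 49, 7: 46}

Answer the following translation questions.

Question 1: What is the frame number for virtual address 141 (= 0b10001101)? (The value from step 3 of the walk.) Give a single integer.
vaddr = 141: l1_idx=2, l2_idx=1
L1[2] = 0; L2[0][1] = 57

Answer: 57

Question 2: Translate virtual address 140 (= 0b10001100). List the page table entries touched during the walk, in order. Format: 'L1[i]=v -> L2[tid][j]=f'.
Answer: L1[2]=0 -> L2[0][1]=57

Derivation:
vaddr = 140 = 0b10001100
Split: l1_idx=2, l2_idx=1, offset=4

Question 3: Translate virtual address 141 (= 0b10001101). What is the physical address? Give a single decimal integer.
Answer: 461

Derivation:
vaddr = 141 = 0b10001101
Split: l1_idx=2, l2_idx=1, offset=5
L1[2] = 0
L2[0][1] = 57
paddr = 57 * 8 + 5 = 461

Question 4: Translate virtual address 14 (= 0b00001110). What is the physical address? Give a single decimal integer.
Answer: 206

Derivation:
vaddr = 14 = 0b00001110
Split: l1_idx=0, l2_idx=1, offset=6
L1[0] = 3
L2[3][1] = 25
paddr = 25 * 8 + 6 = 206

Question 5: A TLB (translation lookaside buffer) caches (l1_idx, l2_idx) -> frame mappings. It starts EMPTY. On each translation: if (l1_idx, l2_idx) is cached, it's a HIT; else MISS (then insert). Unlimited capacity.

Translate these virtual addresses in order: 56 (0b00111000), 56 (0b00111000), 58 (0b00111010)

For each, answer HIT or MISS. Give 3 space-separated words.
Answer: MISS HIT HIT

Derivation:
vaddr=56: (0,7) not in TLB -> MISS, insert
vaddr=56: (0,7) in TLB -> HIT
vaddr=58: (0,7) in TLB -> HIT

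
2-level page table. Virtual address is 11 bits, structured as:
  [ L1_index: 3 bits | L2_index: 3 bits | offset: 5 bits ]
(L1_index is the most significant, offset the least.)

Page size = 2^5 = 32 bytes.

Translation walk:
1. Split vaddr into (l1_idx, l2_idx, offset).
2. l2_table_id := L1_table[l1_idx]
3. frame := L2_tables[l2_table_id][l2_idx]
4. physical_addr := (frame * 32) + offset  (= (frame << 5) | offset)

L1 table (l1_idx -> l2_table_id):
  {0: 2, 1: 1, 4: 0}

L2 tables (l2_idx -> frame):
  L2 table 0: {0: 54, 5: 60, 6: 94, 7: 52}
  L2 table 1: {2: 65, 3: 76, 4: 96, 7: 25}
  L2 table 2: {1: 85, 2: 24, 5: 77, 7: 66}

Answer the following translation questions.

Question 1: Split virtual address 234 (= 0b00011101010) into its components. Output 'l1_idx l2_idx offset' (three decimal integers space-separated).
vaddr = 234 = 0b00011101010
  top 3 bits -> l1_idx = 0
  next 3 bits -> l2_idx = 7
  bottom 5 bits -> offset = 10

Answer: 0 7 10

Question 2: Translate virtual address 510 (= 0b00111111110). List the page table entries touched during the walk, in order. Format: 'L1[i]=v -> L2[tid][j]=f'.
Answer: L1[1]=1 -> L2[1][7]=25

Derivation:
vaddr = 510 = 0b00111111110
Split: l1_idx=1, l2_idx=7, offset=30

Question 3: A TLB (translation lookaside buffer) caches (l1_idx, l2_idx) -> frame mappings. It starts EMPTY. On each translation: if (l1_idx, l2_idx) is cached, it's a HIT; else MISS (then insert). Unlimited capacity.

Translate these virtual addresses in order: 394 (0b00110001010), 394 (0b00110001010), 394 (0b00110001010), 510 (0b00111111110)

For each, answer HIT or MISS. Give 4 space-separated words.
Answer: MISS HIT HIT MISS

Derivation:
vaddr=394: (1,4) not in TLB -> MISS, insert
vaddr=394: (1,4) in TLB -> HIT
vaddr=394: (1,4) in TLB -> HIT
vaddr=510: (1,7) not in TLB -> MISS, insert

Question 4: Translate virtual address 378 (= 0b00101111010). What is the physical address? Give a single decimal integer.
vaddr = 378 = 0b00101111010
Split: l1_idx=1, l2_idx=3, offset=26
L1[1] = 1
L2[1][3] = 76
paddr = 76 * 32 + 26 = 2458

Answer: 2458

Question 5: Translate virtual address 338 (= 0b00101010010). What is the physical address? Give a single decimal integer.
Answer: 2098

Derivation:
vaddr = 338 = 0b00101010010
Split: l1_idx=1, l2_idx=2, offset=18
L1[1] = 1
L2[1][2] = 65
paddr = 65 * 32 + 18 = 2098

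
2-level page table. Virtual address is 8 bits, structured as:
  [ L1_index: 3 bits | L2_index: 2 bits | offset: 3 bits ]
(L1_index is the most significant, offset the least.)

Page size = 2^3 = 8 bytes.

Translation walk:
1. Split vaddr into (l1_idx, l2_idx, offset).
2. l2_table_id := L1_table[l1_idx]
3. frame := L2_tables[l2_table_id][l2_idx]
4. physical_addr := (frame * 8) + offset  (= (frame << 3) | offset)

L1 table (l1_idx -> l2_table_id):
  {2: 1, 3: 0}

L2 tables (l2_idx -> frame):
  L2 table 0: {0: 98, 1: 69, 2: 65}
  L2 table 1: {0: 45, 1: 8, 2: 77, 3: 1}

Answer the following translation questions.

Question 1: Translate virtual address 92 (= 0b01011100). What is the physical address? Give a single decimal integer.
vaddr = 92 = 0b01011100
Split: l1_idx=2, l2_idx=3, offset=4
L1[2] = 1
L2[1][3] = 1
paddr = 1 * 8 + 4 = 12

Answer: 12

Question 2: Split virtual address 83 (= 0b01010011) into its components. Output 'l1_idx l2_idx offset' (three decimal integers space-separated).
Answer: 2 2 3

Derivation:
vaddr = 83 = 0b01010011
  top 3 bits -> l1_idx = 2
  next 2 bits -> l2_idx = 2
  bottom 3 bits -> offset = 3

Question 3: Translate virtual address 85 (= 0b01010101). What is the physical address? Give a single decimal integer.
Answer: 621

Derivation:
vaddr = 85 = 0b01010101
Split: l1_idx=2, l2_idx=2, offset=5
L1[2] = 1
L2[1][2] = 77
paddr = 77 * 8 + 5 = 621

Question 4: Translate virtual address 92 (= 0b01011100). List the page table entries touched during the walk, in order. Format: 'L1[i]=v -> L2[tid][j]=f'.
Answer: L1[2]=1 -> L2[1][3]=1

Derivation:
vaddr = 92 = 0b01011100
Split: l1_idx=2, l2_idx=3, offset=4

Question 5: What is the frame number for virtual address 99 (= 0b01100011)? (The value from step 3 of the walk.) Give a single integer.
vaddr = 99: l1_idx=3, l2_idx=0
L1[3] = 0; L2[0][0] = 98

Answer: 98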